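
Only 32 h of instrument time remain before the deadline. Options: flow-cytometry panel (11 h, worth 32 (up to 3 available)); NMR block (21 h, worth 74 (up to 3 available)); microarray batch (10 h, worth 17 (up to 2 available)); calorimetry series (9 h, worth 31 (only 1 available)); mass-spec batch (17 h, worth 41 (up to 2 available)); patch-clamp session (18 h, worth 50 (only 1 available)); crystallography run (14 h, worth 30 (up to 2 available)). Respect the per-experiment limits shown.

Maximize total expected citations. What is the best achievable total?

By expected citations per h: NMR block 3.52, calorimetry series 3.44, flow-cytometry panel 2.91 lead.
Filling by ratio: NMR block + calorimetry series for 105, with 2 h left unused.
Replace calorimetry series with flow-cytometry panel: the trade gains 1 net, giving 106 at 32 h.
No other feasible combination exceeds 106.

106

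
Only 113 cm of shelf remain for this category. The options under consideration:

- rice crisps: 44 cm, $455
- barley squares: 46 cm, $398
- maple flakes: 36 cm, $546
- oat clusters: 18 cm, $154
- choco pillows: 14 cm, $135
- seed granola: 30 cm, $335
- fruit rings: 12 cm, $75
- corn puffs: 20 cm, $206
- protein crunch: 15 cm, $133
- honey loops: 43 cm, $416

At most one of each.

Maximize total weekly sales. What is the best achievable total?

1336

Taking rice crisps + maple flakes + seed granola: 110 cm used, 1336 in weekly sales.
Next best is maple flakes + oat clusters + choco pillows + seed granola + protein crunch at 1303 (113 cm) — short by 33.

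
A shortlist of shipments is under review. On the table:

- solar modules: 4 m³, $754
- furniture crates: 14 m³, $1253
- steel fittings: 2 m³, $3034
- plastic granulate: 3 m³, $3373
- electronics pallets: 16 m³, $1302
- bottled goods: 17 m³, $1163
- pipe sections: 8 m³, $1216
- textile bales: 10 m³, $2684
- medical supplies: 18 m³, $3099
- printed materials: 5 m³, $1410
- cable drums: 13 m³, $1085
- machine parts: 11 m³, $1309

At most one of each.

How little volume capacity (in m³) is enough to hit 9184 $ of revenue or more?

Look for the lowest-volume combination reaching 9184.
solar modules + steel fittings + plastic granulate + textile bales: 9845 revenue at 19 m³.
Any bundle with less than 19 m³ falls short of 9184.

19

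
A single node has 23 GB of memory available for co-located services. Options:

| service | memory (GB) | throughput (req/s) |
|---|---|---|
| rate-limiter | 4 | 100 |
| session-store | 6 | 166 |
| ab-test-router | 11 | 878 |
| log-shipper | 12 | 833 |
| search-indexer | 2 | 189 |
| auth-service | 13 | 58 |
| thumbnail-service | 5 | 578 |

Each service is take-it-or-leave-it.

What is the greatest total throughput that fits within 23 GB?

1745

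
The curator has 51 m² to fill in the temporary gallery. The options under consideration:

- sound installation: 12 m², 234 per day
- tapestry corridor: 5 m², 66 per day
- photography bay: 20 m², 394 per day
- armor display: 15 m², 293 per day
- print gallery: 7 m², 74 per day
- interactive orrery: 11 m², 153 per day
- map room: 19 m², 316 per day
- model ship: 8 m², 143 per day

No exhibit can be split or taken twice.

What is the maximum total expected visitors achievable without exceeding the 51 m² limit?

944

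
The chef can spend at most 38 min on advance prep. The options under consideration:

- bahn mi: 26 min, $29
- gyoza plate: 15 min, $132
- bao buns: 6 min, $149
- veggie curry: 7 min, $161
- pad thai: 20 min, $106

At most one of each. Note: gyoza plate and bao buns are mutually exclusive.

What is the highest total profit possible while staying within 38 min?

416

Taking bao buns + veggie curry + pad thai: 33 min used, 416 in profit.
The spare 5 min is too small for any remaining dish, and no feasible exchange beats 416.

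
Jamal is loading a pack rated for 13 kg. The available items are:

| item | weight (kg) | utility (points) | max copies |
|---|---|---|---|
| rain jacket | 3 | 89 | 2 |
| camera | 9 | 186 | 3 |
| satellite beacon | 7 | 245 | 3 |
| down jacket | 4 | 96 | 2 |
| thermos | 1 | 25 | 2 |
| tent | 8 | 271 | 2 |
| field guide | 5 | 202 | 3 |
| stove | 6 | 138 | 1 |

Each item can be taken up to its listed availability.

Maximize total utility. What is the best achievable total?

493

By utility per kg: field guide 40.40, satellite beacon 35.00, tent 33.88, rain jacket 29.67 lead.
Rain jacket + 2×field guide uses 13 of the 13 kg and totals 493.
No other feasible combination exceeds 493.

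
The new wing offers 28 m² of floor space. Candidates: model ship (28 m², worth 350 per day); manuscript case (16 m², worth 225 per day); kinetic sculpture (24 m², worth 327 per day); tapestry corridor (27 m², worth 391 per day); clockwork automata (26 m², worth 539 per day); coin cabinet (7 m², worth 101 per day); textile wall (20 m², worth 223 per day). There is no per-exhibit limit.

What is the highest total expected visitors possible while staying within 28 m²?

The ratio ordering already packs tightly: clockwork automata, 26 m², 539.
Nothing else within 28 m² beats 539.

539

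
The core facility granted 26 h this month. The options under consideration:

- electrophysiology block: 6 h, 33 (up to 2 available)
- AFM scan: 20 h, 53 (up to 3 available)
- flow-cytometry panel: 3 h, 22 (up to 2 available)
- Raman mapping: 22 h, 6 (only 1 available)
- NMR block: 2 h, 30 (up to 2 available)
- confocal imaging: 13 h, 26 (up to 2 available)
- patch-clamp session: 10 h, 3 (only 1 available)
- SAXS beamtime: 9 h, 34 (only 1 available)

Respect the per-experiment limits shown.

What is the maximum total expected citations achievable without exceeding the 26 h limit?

Greedy by ratio would take 2×electrophysiology block + 2×flow-cytometry panel + 2×NMR block: 22 h used, total 170.
Dropping electrophysiology block frees 6 h; slotting in SAXS beamtime (9 h) lifts the total to 171 at 25 h.
Every other selection either busts 26 h or exceeds an availability limit or fails to beat 171.

171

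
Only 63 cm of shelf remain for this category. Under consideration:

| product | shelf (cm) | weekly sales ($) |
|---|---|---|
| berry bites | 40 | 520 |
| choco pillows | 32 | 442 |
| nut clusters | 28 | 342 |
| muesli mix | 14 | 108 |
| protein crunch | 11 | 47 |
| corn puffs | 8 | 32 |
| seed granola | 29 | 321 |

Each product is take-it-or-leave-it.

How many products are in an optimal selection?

2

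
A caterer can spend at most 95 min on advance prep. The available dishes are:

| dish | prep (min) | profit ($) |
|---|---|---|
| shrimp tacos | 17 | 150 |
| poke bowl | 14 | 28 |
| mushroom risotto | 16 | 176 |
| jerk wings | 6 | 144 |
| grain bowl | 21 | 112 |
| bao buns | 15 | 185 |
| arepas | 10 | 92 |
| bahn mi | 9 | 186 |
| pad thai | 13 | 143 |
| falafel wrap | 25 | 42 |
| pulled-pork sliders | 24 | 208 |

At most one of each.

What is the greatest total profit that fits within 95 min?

A density-first pass picks shrimp tacos + mushroom risotto + jerk wings + bao buns + arepas + bahn mi + pad thai — 1076 at 86 min.
The 17 min tied up in shrimp tacos is better spent on pulled-pork sliders — total rises to 1134 (93 min).
Next best is shrimp tacos + jerk wings + bao buns + arepas + bahn mi + pad thai + pulled-pork sliders at 1108 (94 min) — short by 26.

1134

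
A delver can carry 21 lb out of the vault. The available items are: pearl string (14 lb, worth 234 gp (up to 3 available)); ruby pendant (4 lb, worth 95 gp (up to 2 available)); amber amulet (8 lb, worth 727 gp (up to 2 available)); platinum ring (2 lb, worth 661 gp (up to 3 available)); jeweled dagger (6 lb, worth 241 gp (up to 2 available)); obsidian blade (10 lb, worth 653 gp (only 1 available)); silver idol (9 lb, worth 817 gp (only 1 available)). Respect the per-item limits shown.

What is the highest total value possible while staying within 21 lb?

3041

The ratio heuristic lands on amber amulet + 3×platinum ring + jeweled dagger (2951) but leaves 1 lb idle.
Replace amber amulet with silver idol: the trade gains 90 net, giving 3041 at 21 lb.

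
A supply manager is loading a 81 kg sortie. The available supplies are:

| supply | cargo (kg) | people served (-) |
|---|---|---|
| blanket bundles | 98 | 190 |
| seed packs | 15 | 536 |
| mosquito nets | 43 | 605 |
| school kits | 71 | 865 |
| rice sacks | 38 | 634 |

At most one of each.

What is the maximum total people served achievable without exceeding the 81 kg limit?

1239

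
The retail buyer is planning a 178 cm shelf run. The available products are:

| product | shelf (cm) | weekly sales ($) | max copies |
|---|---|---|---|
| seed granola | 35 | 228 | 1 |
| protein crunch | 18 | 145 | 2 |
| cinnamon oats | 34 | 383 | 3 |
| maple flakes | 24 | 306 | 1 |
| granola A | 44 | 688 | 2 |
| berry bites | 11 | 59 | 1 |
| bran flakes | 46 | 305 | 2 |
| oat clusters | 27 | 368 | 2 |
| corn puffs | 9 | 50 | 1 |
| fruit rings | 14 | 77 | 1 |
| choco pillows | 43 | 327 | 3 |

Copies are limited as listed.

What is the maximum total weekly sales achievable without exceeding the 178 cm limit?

The ratio heuristic lands on maple flakes + 2×granola A + 2×oat clusters + corn puffs (2468) but leaves 3 cm idle.
Dropping maple flakes and corn puffs frees 33 cm; slotting in cinnamon oats (34 cm) lifts the total to 2495 at 176 cm.
No other feasible combination exceeds 2495.

2495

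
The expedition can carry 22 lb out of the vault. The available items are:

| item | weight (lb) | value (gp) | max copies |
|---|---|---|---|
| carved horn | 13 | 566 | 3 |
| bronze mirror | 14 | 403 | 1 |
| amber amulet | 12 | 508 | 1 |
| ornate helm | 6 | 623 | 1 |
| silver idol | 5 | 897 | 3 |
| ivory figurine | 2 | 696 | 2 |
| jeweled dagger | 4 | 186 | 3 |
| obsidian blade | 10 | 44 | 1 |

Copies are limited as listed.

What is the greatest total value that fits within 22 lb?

4083

Ranking by ratio (value/lb): ivory figurine 348.00, silver idol 179.40, ornate helm 103.83.
Taking 3×silver idol + 2×ivory figurine: 19 lb used, 4083 in value.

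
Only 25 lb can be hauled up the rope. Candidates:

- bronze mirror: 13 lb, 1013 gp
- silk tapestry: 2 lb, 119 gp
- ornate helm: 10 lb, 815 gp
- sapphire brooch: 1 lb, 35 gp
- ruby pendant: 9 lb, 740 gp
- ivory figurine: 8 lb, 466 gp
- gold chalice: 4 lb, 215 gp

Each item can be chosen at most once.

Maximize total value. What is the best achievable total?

Taking the top-ratio items first gives silk tapestry + ornate helm + ruby pendant + gold chalice for 1889 (25 lb).
Dropping ruby pendant and gold chalice frees 13 lb; slotting in bronze mirror (13 lb) lifts the total to 1947 at 25 lb.
The closest alternative, bronze mirror + silk tapestry + sapphire brooch + ruby pendant, reaches only 1907.

1947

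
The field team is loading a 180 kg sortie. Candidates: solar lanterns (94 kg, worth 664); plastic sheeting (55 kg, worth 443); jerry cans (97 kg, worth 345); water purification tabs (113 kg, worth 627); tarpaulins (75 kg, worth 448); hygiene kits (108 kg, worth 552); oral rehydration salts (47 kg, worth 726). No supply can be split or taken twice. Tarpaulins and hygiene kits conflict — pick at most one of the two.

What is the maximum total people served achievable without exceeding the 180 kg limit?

Density check — oral rehydration salts 15.45, plastic sheeting 8.05, solar lanterns 7.06 are the best per kg.
The ratio ordering already packs tightly: plastic sheeting + tarpaulins + oral rehydration salts, 177 kg, 1617.
The closest alternative, solar lanterns + oral rehydration salts, reaches only 1390.

1617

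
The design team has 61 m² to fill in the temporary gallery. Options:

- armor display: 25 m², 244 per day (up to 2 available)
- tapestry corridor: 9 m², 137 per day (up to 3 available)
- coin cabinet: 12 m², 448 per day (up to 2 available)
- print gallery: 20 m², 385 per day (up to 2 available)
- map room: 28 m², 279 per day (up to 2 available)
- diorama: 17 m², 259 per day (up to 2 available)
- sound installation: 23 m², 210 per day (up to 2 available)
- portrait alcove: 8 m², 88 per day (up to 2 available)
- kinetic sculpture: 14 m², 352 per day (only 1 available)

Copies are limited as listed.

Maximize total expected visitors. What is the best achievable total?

1633

Density check — coin cabinet 37.33, kinetic sculpture 25.14, print gallery 19.25 are the best per m².
2×coin cabinet + print gallery + kinetic sculpture uses 58 of the 61 m² and totals 1633.
The spare 3 m² is too small for any remaining exhibit, and no exchange beats 1633.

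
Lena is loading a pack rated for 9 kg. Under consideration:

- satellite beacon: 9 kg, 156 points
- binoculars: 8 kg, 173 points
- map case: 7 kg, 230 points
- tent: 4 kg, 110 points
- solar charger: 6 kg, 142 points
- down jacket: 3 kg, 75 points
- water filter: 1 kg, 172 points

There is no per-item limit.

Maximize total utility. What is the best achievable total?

Taking 9×water filter: 9 kg used, 1548 in utility.

1548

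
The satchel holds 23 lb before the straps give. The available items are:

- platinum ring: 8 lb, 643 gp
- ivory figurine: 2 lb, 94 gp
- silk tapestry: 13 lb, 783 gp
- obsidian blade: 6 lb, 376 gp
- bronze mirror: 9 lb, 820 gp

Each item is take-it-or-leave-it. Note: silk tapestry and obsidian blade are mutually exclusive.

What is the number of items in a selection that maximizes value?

3

Best achievable value is 1839.
For example platinum ring + obsidian blade + bronze mirror achieves it, using 23 lb.
All optima have 3 items.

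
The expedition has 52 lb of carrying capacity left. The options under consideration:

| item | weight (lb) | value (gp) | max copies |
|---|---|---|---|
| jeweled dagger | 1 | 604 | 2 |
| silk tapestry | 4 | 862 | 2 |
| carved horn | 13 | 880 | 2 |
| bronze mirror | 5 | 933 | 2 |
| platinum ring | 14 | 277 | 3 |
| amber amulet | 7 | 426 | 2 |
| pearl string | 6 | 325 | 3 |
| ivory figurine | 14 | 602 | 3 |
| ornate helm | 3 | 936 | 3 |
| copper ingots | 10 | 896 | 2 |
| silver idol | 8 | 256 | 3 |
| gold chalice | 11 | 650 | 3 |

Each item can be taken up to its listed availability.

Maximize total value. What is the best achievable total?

9398

Ranking by ratio (value/lb): jeweled dagger 604.00, ornate helm 312.00, silk tapestry 215.50.
The ratio ordering already packs tightly: 2×jeweled dagger + 2×silk tapestry + 2×bronze mirror + 3×ornate helm + 2×copper ingots, 49 lb, 9398.
The spare 3 lb is too small for any remaining item, and no exchange beats 9398.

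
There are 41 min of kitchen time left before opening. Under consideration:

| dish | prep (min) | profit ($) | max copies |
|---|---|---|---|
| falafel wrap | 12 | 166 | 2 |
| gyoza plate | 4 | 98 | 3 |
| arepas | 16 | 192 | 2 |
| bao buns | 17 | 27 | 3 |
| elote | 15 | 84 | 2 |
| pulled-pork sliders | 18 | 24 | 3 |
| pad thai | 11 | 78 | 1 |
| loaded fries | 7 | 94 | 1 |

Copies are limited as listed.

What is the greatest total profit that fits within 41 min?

652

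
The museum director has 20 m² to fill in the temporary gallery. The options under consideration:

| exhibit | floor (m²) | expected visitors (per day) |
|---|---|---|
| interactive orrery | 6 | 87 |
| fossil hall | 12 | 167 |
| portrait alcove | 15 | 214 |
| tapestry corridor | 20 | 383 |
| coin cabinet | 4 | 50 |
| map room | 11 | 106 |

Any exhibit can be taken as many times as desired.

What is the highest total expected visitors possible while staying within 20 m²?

Tapestry corridor uses 20 of the 20 m² and totals 383.
Every other selection either busts 20 m² or fails to beat 383.

383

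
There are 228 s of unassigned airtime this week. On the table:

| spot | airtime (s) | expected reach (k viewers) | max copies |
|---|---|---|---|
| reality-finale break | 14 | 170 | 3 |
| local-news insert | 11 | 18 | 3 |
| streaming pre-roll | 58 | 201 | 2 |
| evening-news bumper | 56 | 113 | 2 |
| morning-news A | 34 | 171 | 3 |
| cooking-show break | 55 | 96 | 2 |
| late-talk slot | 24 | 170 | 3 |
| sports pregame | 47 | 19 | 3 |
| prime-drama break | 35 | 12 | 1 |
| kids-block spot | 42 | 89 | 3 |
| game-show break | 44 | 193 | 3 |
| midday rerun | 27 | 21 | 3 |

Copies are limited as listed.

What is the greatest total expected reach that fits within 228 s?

Taking the top-ratio spots first gives 3×reality-finale break + local-news insert + 3×morning-news A + 3×late-talk slot for 1551 (227 s).
Dropping local-news insert and morning-news A frees 45 s; slotting in game-show break (44 s) lifts the total to 1555 at 226 s.
The spare 2 s is too small for any remaining spot, and no exchange beats 1555.

1555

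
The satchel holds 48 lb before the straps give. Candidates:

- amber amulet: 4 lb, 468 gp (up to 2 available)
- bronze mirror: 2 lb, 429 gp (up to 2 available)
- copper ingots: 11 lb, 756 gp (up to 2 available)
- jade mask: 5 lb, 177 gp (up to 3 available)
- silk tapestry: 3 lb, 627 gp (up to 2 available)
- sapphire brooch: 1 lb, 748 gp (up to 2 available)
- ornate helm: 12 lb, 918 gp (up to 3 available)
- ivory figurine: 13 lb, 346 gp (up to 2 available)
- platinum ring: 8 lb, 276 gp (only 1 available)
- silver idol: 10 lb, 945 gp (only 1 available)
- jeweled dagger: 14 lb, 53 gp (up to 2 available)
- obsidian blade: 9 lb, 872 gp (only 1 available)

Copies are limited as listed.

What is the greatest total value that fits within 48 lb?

6811

By value per lb: sapphire brooch 748.00, bronze mirror 214.50, silk tapestry 209.00 lead.
Greedy by ratio would take 2×amber amulet + 2×bronze mirror + jade mask + 2×silk tapestry + 2×sapphire brooch + silver idol + obsidian blade: 44 lb used, total 6538.
Replace amber amulet and jade mask with ornate helm: the trade gains 273 net, giving 6811 at 47 lb.
That's the maximum — no swap from here does better than 6811.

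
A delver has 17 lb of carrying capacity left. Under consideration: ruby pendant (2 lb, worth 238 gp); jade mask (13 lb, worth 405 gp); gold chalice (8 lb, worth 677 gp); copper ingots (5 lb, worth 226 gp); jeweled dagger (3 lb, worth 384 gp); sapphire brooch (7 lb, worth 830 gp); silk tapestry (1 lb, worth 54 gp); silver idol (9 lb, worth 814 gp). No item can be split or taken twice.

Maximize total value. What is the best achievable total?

1745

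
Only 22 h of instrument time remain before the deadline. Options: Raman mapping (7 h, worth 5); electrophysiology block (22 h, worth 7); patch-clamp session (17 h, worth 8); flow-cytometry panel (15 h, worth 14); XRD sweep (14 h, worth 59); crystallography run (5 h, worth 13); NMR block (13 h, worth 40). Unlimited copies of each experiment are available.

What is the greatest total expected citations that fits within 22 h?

By expected citations per h: XRD sweep 4.21, NMR block 3.08, crystallography run 2.60, flow-cytometry panel 0.93 lead.
XRD sweep + crystallography run uses 19 of the 22 h and totals 72.

72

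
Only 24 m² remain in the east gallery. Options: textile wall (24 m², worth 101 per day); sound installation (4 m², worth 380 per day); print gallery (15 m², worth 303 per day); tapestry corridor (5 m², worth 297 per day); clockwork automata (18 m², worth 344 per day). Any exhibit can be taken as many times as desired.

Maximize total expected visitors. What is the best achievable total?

2280

Best packing: 6×sound installation — 24 m², 2280 total.
Every other selection either busts 24 m² or fails to beat 2280.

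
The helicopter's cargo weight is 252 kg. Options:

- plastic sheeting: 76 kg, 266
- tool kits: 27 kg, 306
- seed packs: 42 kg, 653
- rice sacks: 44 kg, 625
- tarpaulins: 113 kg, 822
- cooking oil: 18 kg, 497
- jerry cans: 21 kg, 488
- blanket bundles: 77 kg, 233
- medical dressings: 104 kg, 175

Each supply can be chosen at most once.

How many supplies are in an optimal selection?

The maximum people served within 252 kg is 3085.
seed packs + rice sacks + tarpaulins + cooking oil + jerry cans hits 3085 at 238 kg.
Every optimal selection uses 5 supplies.

5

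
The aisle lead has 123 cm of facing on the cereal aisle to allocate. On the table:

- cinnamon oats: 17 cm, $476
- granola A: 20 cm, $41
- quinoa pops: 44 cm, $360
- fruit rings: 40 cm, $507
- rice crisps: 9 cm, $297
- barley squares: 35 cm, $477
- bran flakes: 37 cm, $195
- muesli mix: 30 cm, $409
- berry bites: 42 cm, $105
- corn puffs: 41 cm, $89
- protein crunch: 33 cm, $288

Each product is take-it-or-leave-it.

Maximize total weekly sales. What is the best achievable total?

A density-first pass picks cinnamon oats + granola A + rice crisps + barley squares + muesli mix — 1700 at 111 cm.
The 29 cm tied up in granola A and rice crisps is better spent on fruit rings — total rises to 1869 (122 cm).
Every other selection either busts 123 cm or fails to beat 1869.

1869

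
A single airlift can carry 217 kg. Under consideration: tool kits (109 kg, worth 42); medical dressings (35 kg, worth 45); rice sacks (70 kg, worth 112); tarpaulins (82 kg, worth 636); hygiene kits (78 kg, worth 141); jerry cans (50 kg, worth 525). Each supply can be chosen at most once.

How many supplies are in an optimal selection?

Best achievable people served is 1302.
tarpaulins + hygiene kits + jerry cans hits 1302 at 210 kg.
All optima have 3 supplies.

3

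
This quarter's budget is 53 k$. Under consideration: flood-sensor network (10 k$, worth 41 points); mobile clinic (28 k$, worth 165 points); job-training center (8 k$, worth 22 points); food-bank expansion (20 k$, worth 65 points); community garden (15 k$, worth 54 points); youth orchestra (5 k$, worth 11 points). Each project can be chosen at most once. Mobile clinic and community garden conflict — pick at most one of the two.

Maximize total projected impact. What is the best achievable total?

241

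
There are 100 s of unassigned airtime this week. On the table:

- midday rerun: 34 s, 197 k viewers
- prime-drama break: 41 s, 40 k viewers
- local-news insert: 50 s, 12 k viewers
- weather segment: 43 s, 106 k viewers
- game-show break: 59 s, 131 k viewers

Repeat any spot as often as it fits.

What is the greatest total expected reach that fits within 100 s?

2×midday rerun uses 68 of the 100 s and totals 394.
Every other selection either busts 100 s or fails to beat 394.

394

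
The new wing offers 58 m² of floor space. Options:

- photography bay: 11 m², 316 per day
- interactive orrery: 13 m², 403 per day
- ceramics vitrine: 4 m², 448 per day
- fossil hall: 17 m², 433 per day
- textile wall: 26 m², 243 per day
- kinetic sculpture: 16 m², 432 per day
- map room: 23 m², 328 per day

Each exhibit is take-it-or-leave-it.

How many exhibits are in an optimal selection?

4

The maximum expected visitors within 58 m² is 1716.
For example interactive orrery + ceramics vitrine + fossil hall + kinetic sculpture achieves it, using 50 m².
Every optimal selection uses 4 exhibits.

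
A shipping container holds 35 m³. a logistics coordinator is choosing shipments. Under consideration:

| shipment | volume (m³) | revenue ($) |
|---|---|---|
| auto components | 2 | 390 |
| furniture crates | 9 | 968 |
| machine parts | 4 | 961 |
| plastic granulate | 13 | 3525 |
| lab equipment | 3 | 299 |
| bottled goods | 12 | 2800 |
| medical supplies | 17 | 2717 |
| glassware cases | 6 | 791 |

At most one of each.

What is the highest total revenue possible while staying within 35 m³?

The ratio heuristic lands on auto components + machine parts + plastic granulate + lab equipment + bottled goods (7975) but leaves 1 m³ idle.
Dropping auto components and lab equipment frees 5 m³; slotting in glassware cases (6 m³) lifts the total to 8077 at 35 m³.
The closest alternative, auto components + machine parts + plastic granulate + lab equipment + bottled goods, reaches only 7975.

8077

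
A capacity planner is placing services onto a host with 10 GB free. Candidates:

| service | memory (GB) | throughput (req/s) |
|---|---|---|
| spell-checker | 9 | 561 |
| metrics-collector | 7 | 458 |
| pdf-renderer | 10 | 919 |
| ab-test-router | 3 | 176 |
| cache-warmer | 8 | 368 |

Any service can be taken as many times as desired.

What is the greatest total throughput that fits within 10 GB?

919

By throughput per GB: pdf-renderer 91.90, metrics-collector 65.43, spell-checker 62.33 lead.
The ratio ordering already packs tightly: pdf-renderer, 10 GB, 919.
No other feasible combination exceeds 919.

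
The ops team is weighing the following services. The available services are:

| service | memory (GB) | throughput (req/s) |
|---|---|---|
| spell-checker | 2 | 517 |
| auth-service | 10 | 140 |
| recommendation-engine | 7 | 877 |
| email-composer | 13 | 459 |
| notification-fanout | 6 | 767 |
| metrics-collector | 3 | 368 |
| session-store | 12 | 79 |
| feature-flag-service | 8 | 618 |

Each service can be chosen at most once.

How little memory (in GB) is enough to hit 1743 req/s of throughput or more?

12

Look for the lowest-memory combination reaching 1743.
spell-checker + recommendation-engine + metrics-collector reaches 1762 using 12 GB.
Any bundle with less than 12 GB falls short of 1743.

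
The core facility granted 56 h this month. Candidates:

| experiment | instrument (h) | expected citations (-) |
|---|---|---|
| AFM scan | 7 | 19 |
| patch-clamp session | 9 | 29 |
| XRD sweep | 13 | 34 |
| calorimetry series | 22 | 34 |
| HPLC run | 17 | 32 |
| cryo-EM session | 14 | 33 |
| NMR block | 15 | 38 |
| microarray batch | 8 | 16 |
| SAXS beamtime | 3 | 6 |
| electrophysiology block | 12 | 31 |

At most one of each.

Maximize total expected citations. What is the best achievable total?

By expected citations per h: patch-clamp session 3.22, AFM scan 2.71, XRD sweep 2.62 lead.
AFM scan + patch-clamp session + XRD sweep + NMR block + electrophysiology block uses 56 of the 56 h and totals 151.
An exhaustive check of the 1024 subsets confirms 151.

151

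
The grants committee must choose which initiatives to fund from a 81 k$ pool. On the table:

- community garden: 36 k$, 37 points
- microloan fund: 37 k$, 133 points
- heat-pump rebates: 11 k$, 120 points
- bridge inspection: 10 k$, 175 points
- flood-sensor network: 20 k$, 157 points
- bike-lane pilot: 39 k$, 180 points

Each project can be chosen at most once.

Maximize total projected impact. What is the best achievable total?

632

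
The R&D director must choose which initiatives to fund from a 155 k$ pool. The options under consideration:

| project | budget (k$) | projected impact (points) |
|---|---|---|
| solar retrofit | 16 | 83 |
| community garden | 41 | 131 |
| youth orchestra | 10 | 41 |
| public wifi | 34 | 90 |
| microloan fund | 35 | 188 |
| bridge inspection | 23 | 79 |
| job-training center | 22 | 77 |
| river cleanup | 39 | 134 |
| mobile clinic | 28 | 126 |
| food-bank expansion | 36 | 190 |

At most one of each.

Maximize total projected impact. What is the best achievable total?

721

Ranking by ratio (projected impact/k$): microloan fund 5.37, food-bank expansion 5.28, solar retrofit 5.19.
The ratio heuristic lands on solar retrofit + youth orchestra + microloan fund + job-training center + mobile clinic + food-bank expansion (705) but leaves 8 k$ idle.
The 32 k$ tied up in youth orchestra and job-training center is better spent on river cleanup — total rises to 721 (154 k$).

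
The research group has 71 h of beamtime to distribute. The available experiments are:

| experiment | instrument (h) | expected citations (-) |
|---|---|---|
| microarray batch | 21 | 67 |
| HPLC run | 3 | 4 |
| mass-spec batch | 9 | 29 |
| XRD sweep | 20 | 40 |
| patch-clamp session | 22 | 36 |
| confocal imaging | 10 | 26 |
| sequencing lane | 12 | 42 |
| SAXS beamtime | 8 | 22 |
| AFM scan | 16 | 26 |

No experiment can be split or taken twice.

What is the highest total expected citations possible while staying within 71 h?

A density-first pass picks microarray batch + HPLC run + mass-spec batch + confocal imaging + sequencing lane + SAXS beamtime — 190 at 63 h.
The 13 h tied up in HPLC run and confocal imaging is better spent on XRD sweep — total rises to 200 (70 h).
Next best is microarray batch + XRD sweep + confocal imaging + sequencing lane + SAXS beamtime at 197 (71 h) — short by 3.

200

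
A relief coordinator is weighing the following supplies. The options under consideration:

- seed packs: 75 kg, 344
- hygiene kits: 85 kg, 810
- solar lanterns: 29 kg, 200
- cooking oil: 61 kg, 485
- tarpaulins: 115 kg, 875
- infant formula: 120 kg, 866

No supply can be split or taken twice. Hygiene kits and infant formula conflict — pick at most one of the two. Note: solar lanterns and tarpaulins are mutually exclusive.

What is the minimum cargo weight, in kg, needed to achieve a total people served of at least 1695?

235

Need the lightest bundle worth ≥ 1695.
tarpaulins + infant formula: 1741 people served at 235 kg.
Below 235 kg the best achievable stays under 1695.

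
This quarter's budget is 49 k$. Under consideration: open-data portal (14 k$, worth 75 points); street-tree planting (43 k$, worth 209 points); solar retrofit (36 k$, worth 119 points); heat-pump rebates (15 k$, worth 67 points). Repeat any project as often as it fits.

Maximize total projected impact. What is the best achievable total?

225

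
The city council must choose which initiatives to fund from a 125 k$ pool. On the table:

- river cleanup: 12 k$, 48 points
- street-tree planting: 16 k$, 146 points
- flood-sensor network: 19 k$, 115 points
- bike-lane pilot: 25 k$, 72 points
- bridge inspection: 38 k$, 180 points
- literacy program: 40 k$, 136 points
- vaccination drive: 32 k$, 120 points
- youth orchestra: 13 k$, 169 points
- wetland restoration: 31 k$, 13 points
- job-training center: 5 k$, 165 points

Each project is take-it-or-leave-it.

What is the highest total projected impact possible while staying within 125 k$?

Filling by ratio: river cleanup + street-tree planting + flood-sensor network + bridge inspection + youth orchestra + job-training center for 823, with 22 k$ left unused.
Dropping river cleanup frees 12 k$; slotting in vaccination drive (32 k$) lifts the total to 895 at 123 k$.
Next best is street-tree planting + flood-sensor network + literacy program + vaccination drive + youth orchestra + job-training center at 851 (125 k$) — short by 44.

895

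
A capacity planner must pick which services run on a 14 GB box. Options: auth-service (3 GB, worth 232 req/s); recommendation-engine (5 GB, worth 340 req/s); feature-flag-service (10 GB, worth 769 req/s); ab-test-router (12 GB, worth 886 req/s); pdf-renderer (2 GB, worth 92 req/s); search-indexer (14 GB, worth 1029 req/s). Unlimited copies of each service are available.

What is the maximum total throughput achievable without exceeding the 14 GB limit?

1036

Greedy by ratio would take 4×auth-service + pdf-renderer: 14 GB used, total 1020.
The 5 GB tied up in auth-service and pdf-renderer is better spent on recommendation-engine — total rises to 1036 (14 GB).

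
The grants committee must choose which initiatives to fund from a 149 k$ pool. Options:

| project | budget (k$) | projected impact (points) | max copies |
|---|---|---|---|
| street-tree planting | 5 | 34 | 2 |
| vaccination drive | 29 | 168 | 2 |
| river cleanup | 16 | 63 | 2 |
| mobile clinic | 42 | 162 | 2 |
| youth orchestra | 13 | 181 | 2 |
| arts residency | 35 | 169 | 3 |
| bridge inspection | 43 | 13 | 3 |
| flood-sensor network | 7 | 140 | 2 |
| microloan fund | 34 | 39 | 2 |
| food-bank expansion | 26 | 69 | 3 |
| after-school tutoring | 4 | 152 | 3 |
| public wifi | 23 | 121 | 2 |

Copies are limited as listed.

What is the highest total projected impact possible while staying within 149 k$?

1624

Ranking by ratio (projected impact/k$): after-school tutoring 38.00, flood-sensor network 20.00, youth orchestra 13.92.
Greedy by ratio would take 2×street-tree planting + 2×vaccination drive + 2×youth orchestra + 2×flood-sensor network + 3×after-school tutoring + public wifi: 143 k$ used, total 1623.
Replace vaccination drive with arts residency: the trade gains 1 net, giving 1624 at 149 k$.
No other feasible combination exceeds 1624.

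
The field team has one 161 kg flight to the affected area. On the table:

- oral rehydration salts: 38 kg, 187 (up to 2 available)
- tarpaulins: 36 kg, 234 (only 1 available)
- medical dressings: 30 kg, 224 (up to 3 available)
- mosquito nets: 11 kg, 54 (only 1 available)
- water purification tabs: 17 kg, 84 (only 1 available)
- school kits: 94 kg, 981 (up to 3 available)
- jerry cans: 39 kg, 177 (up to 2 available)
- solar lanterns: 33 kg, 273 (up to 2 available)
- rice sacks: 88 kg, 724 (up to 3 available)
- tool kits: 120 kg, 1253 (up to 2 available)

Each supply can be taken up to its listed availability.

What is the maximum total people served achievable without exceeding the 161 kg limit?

1531

A density-first pass picks solar lanterns + tool kits — 1526 at 153 kg.
Replace solar lanterns with medical dressings + mosquito nets: the trade gains 5 net, giving 1531 at 161 kg.
Every other selection either busts 161 kg or exceeds an availability limit or fails to beat 1531.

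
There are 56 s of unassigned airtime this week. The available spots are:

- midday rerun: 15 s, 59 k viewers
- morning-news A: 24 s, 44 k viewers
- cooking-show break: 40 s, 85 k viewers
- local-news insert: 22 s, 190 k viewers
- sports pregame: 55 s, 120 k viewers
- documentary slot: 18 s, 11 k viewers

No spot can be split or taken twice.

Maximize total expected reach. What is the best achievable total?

260

Density check — local-news insert 8.64, midday rerun 3.93, sports pregame 2.18 are the best per s.
Best packing: midday rerun + local-news insert + documentary slot — 55 s, 260 total.
The closest alternative, midday rerun + local-news insert, reaches only 249.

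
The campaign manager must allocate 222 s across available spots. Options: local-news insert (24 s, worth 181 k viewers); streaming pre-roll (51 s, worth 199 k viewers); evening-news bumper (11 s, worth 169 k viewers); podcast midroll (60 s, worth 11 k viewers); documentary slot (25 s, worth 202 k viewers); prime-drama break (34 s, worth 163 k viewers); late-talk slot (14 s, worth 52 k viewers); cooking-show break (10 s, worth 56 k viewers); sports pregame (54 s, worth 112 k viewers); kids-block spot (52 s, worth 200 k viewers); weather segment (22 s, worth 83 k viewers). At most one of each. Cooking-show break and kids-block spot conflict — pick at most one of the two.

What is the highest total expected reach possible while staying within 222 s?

Best packing: local-news insert + streaming pre-roll + evening-news bumper + documentary slot + prime-drama break + kids-block spot + weather segment — 219 s, 1197 total.
Nothing else feasible within 222 s beats 1197.

1197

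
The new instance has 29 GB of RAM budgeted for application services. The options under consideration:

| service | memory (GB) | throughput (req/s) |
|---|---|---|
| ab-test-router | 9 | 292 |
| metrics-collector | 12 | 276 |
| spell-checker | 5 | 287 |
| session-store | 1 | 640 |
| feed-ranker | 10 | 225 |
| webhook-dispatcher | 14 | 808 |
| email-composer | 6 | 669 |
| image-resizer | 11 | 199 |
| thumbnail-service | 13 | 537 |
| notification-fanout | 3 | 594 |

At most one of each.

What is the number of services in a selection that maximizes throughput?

5

Best achievable throughput is 2998.
For example spell-checker + session-store + webhook-dispatcher + email-composer + notification-fanout achieves it, using 29 GB.
Any selection reaching 2998 contains exactly 5 services.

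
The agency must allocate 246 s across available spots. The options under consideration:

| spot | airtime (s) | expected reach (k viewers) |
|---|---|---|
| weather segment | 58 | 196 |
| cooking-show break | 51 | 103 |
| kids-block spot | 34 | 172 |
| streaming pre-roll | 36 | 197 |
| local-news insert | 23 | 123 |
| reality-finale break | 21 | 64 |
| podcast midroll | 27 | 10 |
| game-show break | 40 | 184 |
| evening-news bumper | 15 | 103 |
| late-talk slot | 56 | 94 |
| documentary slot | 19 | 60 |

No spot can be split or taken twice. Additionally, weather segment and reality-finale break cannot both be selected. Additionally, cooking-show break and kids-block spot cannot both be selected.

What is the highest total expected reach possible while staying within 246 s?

By expected reach per s: evening-news bumper 6.87, streaming pre-roll 5.47, local-news insert 5.35, kids-block spot 5.06 lead.
Taking weather segment + kids-block spot + streaming pre-roll + local-news insert + game-show break + evening-news bumper + documentary slot: 225 s used, 1035 in expected reach.
Runner-up kids-block spot + streaming pre-roll + local-news insert + reality-finale break + game-show break + evening-news bumper + late-talk slot + documentary slot tops out at 997.

1035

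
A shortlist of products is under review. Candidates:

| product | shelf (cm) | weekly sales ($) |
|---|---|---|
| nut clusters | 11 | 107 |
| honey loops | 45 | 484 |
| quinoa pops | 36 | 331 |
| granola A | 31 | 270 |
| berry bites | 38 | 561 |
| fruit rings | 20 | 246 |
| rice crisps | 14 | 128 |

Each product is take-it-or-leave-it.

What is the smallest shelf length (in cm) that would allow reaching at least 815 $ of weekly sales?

69

Look for the lowest-shelf combination reaching 815.
granola A + berry bites reaches 831 using 69 cm.
No combination under 69 cm hits 815.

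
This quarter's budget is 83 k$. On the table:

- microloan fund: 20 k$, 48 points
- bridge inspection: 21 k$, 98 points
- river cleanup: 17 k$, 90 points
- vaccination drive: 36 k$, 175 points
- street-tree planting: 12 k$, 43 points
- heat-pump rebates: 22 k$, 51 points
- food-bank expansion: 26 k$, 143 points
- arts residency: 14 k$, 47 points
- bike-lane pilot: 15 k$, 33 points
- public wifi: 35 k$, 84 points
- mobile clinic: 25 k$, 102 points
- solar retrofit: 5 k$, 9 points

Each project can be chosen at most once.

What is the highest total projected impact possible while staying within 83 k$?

416

Taking the top-ratio projects first gives river cleanup + vaccination drive + food-bank expansion for 408 (79 k$).
Replace river cleanup with bridge inspection: the trade gains 8 net, giving 416 at 83 k$.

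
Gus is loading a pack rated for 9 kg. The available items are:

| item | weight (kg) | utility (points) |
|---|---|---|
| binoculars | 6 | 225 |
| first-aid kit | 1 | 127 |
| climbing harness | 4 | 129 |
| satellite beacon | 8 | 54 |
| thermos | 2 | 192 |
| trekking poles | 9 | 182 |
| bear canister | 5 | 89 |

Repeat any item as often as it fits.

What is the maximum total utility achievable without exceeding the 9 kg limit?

1143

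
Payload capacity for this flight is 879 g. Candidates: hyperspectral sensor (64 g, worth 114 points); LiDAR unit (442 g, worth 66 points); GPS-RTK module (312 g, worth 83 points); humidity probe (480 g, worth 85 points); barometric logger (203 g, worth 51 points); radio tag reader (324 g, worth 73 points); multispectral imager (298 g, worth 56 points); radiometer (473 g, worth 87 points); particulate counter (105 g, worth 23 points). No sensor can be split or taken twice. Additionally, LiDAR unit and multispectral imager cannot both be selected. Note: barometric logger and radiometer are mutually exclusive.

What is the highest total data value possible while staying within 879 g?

Filling by ratio: hyperspectral sensor + GPS-RTK module + barometric logger + particulate counter for 271, with 195 g left unused.
The 105 g tied up in particulate counter is better spent on multispectral imager — total rises to 304 (877 g).
That's the maximum — no feasible swap from here does better than 304.

304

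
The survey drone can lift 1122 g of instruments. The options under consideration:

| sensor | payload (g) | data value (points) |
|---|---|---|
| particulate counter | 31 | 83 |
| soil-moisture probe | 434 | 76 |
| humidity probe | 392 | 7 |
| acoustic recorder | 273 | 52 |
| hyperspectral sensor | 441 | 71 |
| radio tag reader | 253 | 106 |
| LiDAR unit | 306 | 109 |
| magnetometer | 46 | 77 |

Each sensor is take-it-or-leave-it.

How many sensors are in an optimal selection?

The maximum data value within 1122 g is 451.
One optimal bundle: particulate counter + soil-moisture probe + radio tag reader + LiDAR unit + magnetometer (1070 g).
Every optimal selection uses 5 sensors.

5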